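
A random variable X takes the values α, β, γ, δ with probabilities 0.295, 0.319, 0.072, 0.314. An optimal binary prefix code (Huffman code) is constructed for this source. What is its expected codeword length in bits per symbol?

2 bits/symbol

Repeatedly combine the two least-probable nodes; the expected code length is the sum of the merged weights.
merge 9/125 + 59/200 → 367/1000
merge 157/500 + 319/1000 → 633/1000
merge 367/1000 + 633/1000 → 1
L = 367/1000 + 633/1000 + 1 = 2 bits/symbol.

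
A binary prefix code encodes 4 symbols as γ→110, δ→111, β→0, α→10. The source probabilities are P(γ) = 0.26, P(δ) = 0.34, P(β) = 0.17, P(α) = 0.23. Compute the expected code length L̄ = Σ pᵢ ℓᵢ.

2.43 bits/symbol

L̄ = Σ pᵢ·ℓᵢ = 0.26·3 + 0.34·3 + 0.17·1 + 0.23·2 = 2.43 bits/symbol.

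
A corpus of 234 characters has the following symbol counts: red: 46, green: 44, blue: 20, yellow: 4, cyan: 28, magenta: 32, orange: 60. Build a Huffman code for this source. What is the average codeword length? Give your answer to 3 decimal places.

Probabilities are the counts divided by 234.
Repeatedly combine the two least-probable nodes; the expected code length is the sum of the merged weights.
merge 2/117 + 10/117 → 4/39
merge 4/39 + 14/117 → 2/9
merge 16/117 + 22/117 → 38/117
merge 23/117 + 2/9 → 49/117
merge 10/39 + 38/117 → 68/117
merge 49/117 + 68/117 → 1
L = 4/39 + 2/9 + 38/117 + 49/117 + 68/117 + 1 = 310/117 ≈ 2.650 bits/symbol.

2.650 bits/symbol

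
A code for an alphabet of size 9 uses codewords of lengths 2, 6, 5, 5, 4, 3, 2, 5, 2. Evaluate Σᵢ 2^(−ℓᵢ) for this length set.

With common denominator 2^6 = 64: Σ 2^(−ℓᵢ) = 16/64 + 1/64 + 2/64 + 2/64 + 4/64 + 8/64 + 16/64 + 2/64 + 16/64 = 67/64 = 1.046875.

1.046875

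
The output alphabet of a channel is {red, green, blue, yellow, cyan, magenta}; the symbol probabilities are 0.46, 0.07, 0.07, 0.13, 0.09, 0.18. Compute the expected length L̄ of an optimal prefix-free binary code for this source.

Repeatedly combine the two least-probable nodes; the expected code length is the sum of the merged weights.
merge 7/100 + 7/100 → 7/50
merge 9/100 + 13/100 → 11/50
merge 7/50 + 9/50 → 8/25
merge 11/50 + 8/25 → 27/50
merge 23/50 + 27/50 → 1
L = 7/50 + 11/50 + 8/25 + 27/50 + 1 = 111/50 = 2.22 bits/symbol.

2.22 bits/symbol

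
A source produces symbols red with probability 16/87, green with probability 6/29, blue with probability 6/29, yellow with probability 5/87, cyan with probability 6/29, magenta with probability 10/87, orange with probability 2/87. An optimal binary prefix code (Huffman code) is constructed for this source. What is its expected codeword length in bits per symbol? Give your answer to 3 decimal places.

Repeatedly combine the two least-probable nodes; the expected code length is the sum of the merged weights.
merge 2/87 + 5/87 → 7/87
merge 7/87 + 10/87 → 17/87
merge 16/87 + 17/87 → 11/29
merge 6/29 + 6/29 → 12/29
merge 6/29 + 11/29 → 17/29
merge 12/29 + 17/29 → 1
L = 7/87 + 17/87 + 11/29 + 12/29 + 17/29 + 1 = 77/29 ≈ 2.655 bits/symbol.

2.655 bits/symbol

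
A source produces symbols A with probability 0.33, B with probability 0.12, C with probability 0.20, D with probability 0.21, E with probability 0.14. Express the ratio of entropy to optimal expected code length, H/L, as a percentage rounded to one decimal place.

Entropy H = −Σ p log₂ p ≈ 2.2292 bits.
Huffman merges: 3/25+7/50→13/50; 1/5+21/100→41/100; 13/50+33/100→59/100; 41/100+59/100→1. L = 113/50 ≈ 2.2600.
Efficiency = H/L = 2.2292/2.2600 = 98.6%.

98.6%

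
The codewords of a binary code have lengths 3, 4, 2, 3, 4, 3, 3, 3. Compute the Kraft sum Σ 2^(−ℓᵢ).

1

With common denominator 2^4 = 16: Σ 2^(−ℓᵢ) = 2/16 + 1/16 + 4/16 + 2/16 + 1/16 + 2/16 + 2/16 + 2/16 = 16/16 = 1.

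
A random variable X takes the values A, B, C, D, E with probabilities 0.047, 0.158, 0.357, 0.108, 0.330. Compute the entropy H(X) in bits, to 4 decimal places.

H = −Σ pᵢ log₂ pᵢ.
−0.047·log₂(0.047) = 0.2073
−0.158·log₂(0.158) = 0.4206
−0.357·log₂(0.357) = 0.5305
−0.108·log₂(0.108) = 0.3468
−0.330·log₂(0.330) = 0.5278
Sum ≈ 2.0330 → 2.0330 bits.

2.0330 bits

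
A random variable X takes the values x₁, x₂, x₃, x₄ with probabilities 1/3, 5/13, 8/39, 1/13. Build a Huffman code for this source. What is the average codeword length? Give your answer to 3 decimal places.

Repeatedly combine the two least-probable nodes; the expected code length is the sum of the merged weights.
merge 1/13 + 8/39 → 11/39
merge 11/39 + 1/3 → 8/13
merge 5/13 + 8/13 → 1
L = 11/39 + 8/13 + 1 = 74/39 ≈ 1.897 bits/symbol.

1.897 bits/symbol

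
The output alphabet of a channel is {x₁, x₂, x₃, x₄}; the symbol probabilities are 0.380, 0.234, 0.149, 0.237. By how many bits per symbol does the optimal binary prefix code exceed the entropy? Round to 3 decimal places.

Entropy H = −Σ p log₂ p ≈ 1.9223 bits.
Huffman merges: 149/1000+117/500→383/1000; 237/1000+19/50→617/1000; 383/1000+617/1000→1. L = 2 ≈ 2.0000.
L − H = 2.0000 − 1.9223 = 0.078 bits.

0.078 bits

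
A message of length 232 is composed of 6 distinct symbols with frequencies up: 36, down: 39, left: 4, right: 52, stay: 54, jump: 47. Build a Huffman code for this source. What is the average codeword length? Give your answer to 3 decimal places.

Probabilities are the counts divided by 232.
Repeatedly combine the two least-probable nodes; the expected code length is the sum of the merged weights.
merge 1/58 + 9/58 → 5/29
merge 39/232 + 5/29 → 79/232
merge 47/232 + 13/58 → 99/232
merge 27/116 + 79/232 → 133/232
merge 99/232 + 133/232 → 1
L = 5/29 + 79/232 + 99/232 + 133/232 + 1 = 583/232 ≈ 2.513 bits/symbol.

2.513 bits/symbol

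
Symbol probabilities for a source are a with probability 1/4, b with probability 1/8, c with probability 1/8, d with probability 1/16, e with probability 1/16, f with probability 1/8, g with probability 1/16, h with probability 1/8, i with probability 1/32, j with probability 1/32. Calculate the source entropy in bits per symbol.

3.0625 bits

Each probability is a power of 1/2, so log₂(1/p) is an integer.
H = Σ p·log₂(1/p) = 1/4·2 + 1/8·3 + 1/8·3 + 1/16·4 + 1/16·4 + 1/8·3 + 1/16·4 + 1/8·3 + 1/32·5 + 1/32·5 = 3.0625 bits.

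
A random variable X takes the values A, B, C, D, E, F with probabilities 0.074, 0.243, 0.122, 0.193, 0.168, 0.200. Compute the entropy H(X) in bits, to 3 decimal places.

2.499 bits

H = −Σ pᵢ log₂ pᵢ.
−0.074·log₂(0.074) = 0.2780
−0.243·log₂(0.243) = 0.4960
−0.122·log₂(0.122) = 0.3703
−0.193·log₂(0.193) = 0.4581
−0.168·log₂(0.168) = 0.4323
−0.200·log₂(0.200) = 0.4644
Sum ≈ 2.4990 → 2.499 bits.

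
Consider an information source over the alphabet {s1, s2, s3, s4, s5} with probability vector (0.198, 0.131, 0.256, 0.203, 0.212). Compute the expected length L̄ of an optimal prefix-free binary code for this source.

Repeatedly combine the two least-probable nodes; the expected code length is the sum of the merged weights.
merge 131/1000 + 99/500 → 329/1000
merge 203/1000 + 53/250 → 83/200
merge 32/125 + 329/1000 → 117/200
merge 83/200 + 117/200 → 1
L = 329/1000 + 83/200 + 117/200 + 1 = 2329/1000 = 2.329 bits/symbol.

2.329 bits/symbol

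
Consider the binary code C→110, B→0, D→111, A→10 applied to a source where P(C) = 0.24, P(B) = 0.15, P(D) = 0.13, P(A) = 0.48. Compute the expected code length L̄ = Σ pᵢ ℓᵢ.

L̄ = Σ pᵢ·ℓᵢ = 0.24·3 + 0.15·1 + 0.13·3 + 0.48·2 = 2.22 bits/symbol.

2.22 bits/symbol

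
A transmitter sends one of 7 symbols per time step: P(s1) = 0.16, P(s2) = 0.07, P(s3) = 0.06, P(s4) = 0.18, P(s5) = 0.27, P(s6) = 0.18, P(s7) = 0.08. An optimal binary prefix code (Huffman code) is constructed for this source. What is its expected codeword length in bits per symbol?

Repeatedly combine the two least-probable nodes; the expected code length is the sum of the merged weights.
merge 3/50 + 7/100 → 13/100
merge 2/25 + 13/100 → 21/100
merge 4/25 + 9/50 → 17/50
merge 9/50 + 21/100 → 39/100
merge 27/100 + 17/50 → 61/100
merge 39/100 + 61/100 → 1
L = 13/100 + 21/100 + 17/50 + 39/100 + 61/100 + 1 = 67/25 = 2.68 bits/symbol.

2.68 bits/symbol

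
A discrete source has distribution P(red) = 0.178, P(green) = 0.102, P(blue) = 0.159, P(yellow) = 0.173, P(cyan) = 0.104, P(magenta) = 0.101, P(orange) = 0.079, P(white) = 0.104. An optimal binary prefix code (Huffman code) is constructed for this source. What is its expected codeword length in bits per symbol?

Repeatedly combine the two least-probable nodes; the expected code length is the sum of the merged weights.
merge 79/1000 + 101/1000 → 9/50
merge 51/500 + 13/125 → 103/500
merge 13/125 + 159/1000 → 263/1000
merge 173/1000 + 89/500 → 351/1000
merge 9/50 + 103/500 → 193/500
merge 263/1000 + 351/1000 → 307/500
merge 193/500 + 307/500 → 1
L = 9/50 + 103/500 + 263/1000 + 351/1000 + 193/500 + 307/500 + 1 = 3 bits/symbol.

3 bits/symbol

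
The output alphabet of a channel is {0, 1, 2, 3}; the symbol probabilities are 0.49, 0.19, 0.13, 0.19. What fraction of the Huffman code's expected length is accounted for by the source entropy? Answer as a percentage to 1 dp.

98.2%

Entropy H = −Σ p log₂ p ≈ 1.7974 bits.
Huffman merges: 13/100+19/100→8/25; 19/100+8/25→51/100; 49/100+51/100→1. L = 183/100 ≈ 1.8300.
Efficiency = H/L = 1.7974/1.8300 = 98.2%.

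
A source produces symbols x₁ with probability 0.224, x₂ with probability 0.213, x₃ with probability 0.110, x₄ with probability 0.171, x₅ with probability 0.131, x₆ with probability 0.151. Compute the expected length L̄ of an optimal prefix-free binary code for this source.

2.563 bits/symbol

Repeatedly combine the two least-probable nodes; the expected code length is the sum of the merged weights.
merge 11/100 + 131/1000 → 241/1000
merge 151/1000 + 171/1000 → 161/500
merge 213/1000 + 28/125 → 437/1000
merge 241/1000 + 161/500 → 563/1000
merge 437/1000 + 563/1000 → 1
L = 241/1000 + 161/500 + 437/1000 + 563/1000 + 1 = 2563/1000 = 2.563 bits/symbol.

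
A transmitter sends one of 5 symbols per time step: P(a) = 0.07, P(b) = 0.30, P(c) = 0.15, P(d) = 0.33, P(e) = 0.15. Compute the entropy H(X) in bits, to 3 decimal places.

H = −Σ pᵢ log₂ pᵢ.
−0.07·log₂(0.07) = 0.2686
−0.30·log₂(0.30) = 0.5211
−0.15·log₂(0.15) = 0.4105
−0.33·log₂(0.33) = 0.5278
−0.15·log₂(0.15) = 0.4105
Sum ≈ 2.1386 → 2.139 bits.

2.139 bits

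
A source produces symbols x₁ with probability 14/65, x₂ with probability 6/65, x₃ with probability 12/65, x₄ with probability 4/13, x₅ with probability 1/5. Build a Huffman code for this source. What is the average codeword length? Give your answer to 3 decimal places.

2.277 bits/symbol

Repeatedly combine the two least-probable nodes; the expected code length is the sum of the merged weights.
merge 6/65 + 12/65 → 18/65
merge 1/5 + 14/65 → 27/65
merge 18/65 + 4/13 → 38/65
merge 27/65 + 38/65 → 1
L = 18/65 + 27/65 + 38/65 + 1 = 148/65 ≈ 2.277 bits/symbol.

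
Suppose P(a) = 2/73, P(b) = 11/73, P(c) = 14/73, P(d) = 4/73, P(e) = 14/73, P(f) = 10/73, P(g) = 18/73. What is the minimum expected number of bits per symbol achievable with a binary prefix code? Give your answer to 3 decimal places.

Repeatedly combine the two least-probable nodes; the expected code length is the sum of the merged weights.
merge 2/73 + 4/73 → 6/73
merge 6/73 + 10/73 → 16/73
merge 11/73 + 14/73 → 25/73
merge 14/73 + 16/73 → 30/73
merge 18/73 + 25/73 → 43/73
merge 30/73 + 43/73 → 1
L = 6/73 + 16/73 + 25/73 + 30/73 + 43/73 + 1 = 193/73 ≈ 2.644 bits/symbol.

2.644 bits/symbol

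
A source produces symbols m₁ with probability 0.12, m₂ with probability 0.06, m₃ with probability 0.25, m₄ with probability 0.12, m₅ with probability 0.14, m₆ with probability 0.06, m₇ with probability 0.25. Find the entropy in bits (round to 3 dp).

2.618 bits

H = −Σ pᵢ log₂ pᵢ.
−0.12·log₂(0.12) = 0.3671
−0.06·log₂(0.06) = 0.2435
−0.25·log₂(0.25) = 0.5000
−0.12·log₂(0.12) = 0.3671
−0.14·log₂(0.14) = 0.3971
−0.06·log₂(0.06) = 0.2435
−0.25·log₂(0.25) = 0.5000
Sum ≈ 2.6183 → 2.618 bits.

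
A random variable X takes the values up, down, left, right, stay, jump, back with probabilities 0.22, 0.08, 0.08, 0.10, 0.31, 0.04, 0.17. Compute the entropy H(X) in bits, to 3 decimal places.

2.540 bits

H = −Σ pᵢ log₂ pᵢ.
−0.22·log₂(0.22) = 0.4806
−0.08·log₂(0.08) = 0.2915
−0.08·log₂(0.08) = 0.2915
−0.10·log₂(0.10) = 0.3322
−0.31·log₂(0.31) = 0.5238
−0.04·log₂(0.04) = 0.1858
−0.17·log₂(0.17) = 0.4346
Sum ≈ 2.5399 → 2.540 bits.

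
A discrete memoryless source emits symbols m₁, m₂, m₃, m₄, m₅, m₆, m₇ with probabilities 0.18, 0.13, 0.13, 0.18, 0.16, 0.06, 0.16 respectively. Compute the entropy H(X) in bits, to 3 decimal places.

H = −Σ pᵢ log₂ pᵢ.
−0.18·log₂(0.18) = 0.4453
−0.13·log₂(0.13) = 0.3826
−0.13·log₂(0.13) = 0.3826
−0.18·log₂(0.18) = 0.4453
−0.16·log₂(0.16) = 0.4230
−0.06·log₂(0.06) = 0.2435
−0.16·log₂(0.16) = 0.4230
Sum ≈ 2.7455 → 2.745 bits.

2.745 bits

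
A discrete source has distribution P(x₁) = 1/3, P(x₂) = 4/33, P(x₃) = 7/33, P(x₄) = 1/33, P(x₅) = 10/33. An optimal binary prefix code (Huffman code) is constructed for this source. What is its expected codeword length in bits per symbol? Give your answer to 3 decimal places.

Repeatedly combine the two least-probable nodes; the expected code length is the sum of the merged weights.
merge 1/33 + 4/33 → 5/33
merge 5/33 + 7/33 → 4/11
merge 10/33 + 1/3 → 7/11
merge 4/11 + 7/11 → 1
L = 5/33 + 4/11 + 7/11 + 1 = 71/33 ≈ 2.152 bits/symbol.

2.152 bits/symbol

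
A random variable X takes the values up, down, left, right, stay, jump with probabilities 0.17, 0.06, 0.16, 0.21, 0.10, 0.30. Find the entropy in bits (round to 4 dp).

H = −Σ pᵢ log₂ pᵢ.
−0.17·log₂(0.17) = 0.4346
−0.06·log₂(0.06) = 0.2435
−0.16·log₂(0.16) = 0.4230
−0.21·log₂(0.21) = 0.4728
−0.10·log₂(0.10) = 0.3322
−0.30·log₂(0.30) = 0.5211
Sum ≈ 2.4272 → 2.4272 bits.

2.4272 bits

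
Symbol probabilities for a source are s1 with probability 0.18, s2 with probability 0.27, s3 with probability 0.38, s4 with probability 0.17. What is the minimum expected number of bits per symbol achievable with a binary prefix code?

Repeatedly combine the two least-probable nodes; the expected code length is the sum of the merged weights.
merge 17/100 + 9/50 → 7/20
merge 27/100 + 7/20 → 31/50
merge 19/50 + 31/50 → 1
L = 7/20 + 31/50 + 1 = 197/100 = 1.97 bits/symbol.

1.97 bits/symbol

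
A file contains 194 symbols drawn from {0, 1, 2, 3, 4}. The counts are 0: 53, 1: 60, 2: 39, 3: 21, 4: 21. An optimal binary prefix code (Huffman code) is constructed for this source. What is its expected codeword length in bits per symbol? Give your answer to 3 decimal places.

2.216 bits/symbol

Probabilities are the counts divided by 194.
Repeatedly combine the two least-probable nodes; the expected code length is the sum of the merged weights.
merge 21/194 + 21/194 → 21/97
merge 39/194 + 21/97 → 81/194
merge 53/194 + 30/97 → 113/194
merge 81/194 + 113/194 → 1
L = 21/97 + 81/194 + 113/194 + 1 = 215/97 ≈ 2.216 bits/symbol.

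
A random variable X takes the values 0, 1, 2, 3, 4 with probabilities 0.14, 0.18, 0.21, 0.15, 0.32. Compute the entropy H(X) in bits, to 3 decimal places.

2.252 bits

H = −Σ pᵢ log₂ pᵢ.
−0.14·log₂(0.14) = 0.3971
−0.18·log₂(0.18) = 0.4453
−0.21·log₂(0.21) = 0.4728
−0.15·log₂(0.15) = 0.4105
−0.32·log₂(0.32) = 0.5260
Sum ≈ 2.2518 → 2.252 bits.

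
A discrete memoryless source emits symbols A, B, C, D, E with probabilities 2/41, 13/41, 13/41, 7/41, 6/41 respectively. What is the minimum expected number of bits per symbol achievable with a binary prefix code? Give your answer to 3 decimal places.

Repeatedly combine the two least-probable nodes; the expected code length is the sum of the merged weights.
merge 2/41 + 6/41 → 8/41
merge 7/41 + 8/41 → 15/41
merge 13/41 + 13/41 → 26/41
merge 15/41 + 26/41 → 1
L = 8/41 + 15/41 + 26/41 + 1 = 90/41 ≈ 2.195 bits/symbol.

2.195 bits/symbol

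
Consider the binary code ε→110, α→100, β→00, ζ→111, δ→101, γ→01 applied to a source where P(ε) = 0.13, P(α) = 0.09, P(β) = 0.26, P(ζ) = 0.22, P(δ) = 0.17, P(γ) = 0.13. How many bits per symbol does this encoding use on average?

2.61 bits/symbol

L̄ = Σ pᵢ·ℓᵢ = 0.13·3 + 0.09·3 + 0.26·2 + 0.22·3 + 0.17·3 + 0.13·2 = 2.61 bits/symbol.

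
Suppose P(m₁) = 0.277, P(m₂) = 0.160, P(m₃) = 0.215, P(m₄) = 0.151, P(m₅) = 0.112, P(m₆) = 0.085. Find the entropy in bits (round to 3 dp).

2.481 bits

H = −Σ pᵢ log₂ pᵢ.
−0.277·log₂(0.277) = 0.5130
−0.160·log₂(0.160) = 0.4230
−0.215·log₂(0.215) = 0.4768
−0.151·log₂(0.151) = 0.4118
−0.112·log₂(0.112) = 0.3537
−0.085·log₂(0.085) = 0.3023
Sum ≈ 2.4807 → 2.481 bits.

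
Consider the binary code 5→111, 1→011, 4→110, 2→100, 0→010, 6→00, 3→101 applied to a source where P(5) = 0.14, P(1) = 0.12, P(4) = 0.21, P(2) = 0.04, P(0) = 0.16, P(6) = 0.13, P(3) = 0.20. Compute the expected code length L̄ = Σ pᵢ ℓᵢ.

L̄ = Σ pᵢ·ℓᵢ = 0.14·3 + 0.12·3 + 0.21·3 + 0.04·3 + 0.16·3 + 0.13·2 + 0.20·3 = 2.87 bits/symbol.

2.87 bits/symbol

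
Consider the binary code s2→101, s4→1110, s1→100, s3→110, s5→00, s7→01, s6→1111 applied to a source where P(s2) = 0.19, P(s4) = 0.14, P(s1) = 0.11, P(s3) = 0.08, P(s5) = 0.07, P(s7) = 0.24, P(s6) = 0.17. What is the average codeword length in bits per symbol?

L̄ = Σ pᵢ·ℓᵢ = 0.19·3 + 0.14·4 + 0.11·3 + 0.08·3 + 0.07·2 + 0.24·2 + 0.17·4 = 3 bits/symbol.

3 bits/symbol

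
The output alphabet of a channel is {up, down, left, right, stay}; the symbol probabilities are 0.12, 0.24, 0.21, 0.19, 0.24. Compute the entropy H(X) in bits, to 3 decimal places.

2.283 bits

H = −Σ pᵢ log₂ pᵢ.
−0.12·log₂(0.12) = 0.3671
−0.24·log₂(0.24) = 0.4941
−0.21·log₂(0.21) = 0.4728
−0.19·log₂(0.19) = 0.4552
−0.24·log₂(0.24) = 0.4941
Sum ≈ 2.2834 → 2.283 bits.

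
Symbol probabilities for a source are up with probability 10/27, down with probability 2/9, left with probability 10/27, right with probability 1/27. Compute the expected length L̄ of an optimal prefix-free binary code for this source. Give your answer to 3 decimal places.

Repeatedly combine the two least-probable nodes; the expected code length is the sum of the merged weights.
merge 1/27 + 2/9 → 7/27
merge 7/27 + 10/27 → 17/27
merge 10/27 + 17/27 → 1
L = 7/27 + 17/27 + 1 = 17/9 ≈ 1.889 bits/symbol.

1.889 bits/symbol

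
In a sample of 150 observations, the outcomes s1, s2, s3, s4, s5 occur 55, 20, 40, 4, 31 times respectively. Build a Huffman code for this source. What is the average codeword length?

2.16 bits/symbol

Probabilities are the counts divided by 150.
Repeatedly combine the two least-probable nodes; the expected code length is the sum of the merged weights.
merge 2/75 + 2/15 → 4/25
merge 4/25 + 31/150 → 11/30
merge 4/15 + 11/30 → 19/30
merge 11/30 + 19/30 → 1
L = 4/25 + 11/30 + 19/30 + 1 = 54/25 = 2.16 bits/symbol.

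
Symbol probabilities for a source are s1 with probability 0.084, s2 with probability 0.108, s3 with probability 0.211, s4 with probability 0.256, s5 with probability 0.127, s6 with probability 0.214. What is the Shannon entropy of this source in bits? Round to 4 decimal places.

2.4779 bits

H = −Σ pᵢ log₂ pᵢ.
−0.084·log₂(0.084) = 0.3002
−0.108·log₂(0.108) = 0.3468
−0.211·log₂(0.211) = 0.4736
−0.256·log₂(0.256) = 0.5032
−0.127·log₂(0.127) = 0.3781
−0.214·log₂(0.214) = 0.4760
Sum ≈ 2.4779 → 2.4779 bits.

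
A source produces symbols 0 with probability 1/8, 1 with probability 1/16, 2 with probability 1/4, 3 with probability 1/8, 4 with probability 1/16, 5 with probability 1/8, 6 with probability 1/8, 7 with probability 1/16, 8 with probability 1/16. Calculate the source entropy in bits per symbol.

Each probability is a power of 1/2, so log₂(1/p) is an integer.
H = Σ p·log₂(1/p) = 1/8·3 + 1/16·4 + 1/4·2 + 1/8·3 + 1/16·4 + 1/8·3 + 1/8·3 + 1/16·4 + 1/16·4 = 3 bits.

3 bits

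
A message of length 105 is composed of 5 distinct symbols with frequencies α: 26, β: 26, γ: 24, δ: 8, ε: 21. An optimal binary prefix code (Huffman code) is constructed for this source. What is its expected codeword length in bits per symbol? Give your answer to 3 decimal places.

2.276 bits/symbol

Probabilities are the counts divided by 105.
Repeatedly combine the two least-probable nodes; the expected code length is the sum of the merged weights.
merge 8/105 + 1/5 → 29/105
merge 8/35 + 26/105 → 10/21
merge 26/105 + 29/105 → 11/21
merge 10/21 + 11/21 → 1
L = 29/105 + 10/21 + 11/21 + 1 = 239/105 ≈ 2.276 bits/symbol.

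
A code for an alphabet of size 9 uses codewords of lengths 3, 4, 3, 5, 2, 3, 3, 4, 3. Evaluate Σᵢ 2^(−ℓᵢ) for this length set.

1.03125

With common denominator 2^5 = 32: Σ 2^(−ℓᵢ) = 4/32 + 2/32 + 4/32 + 1/32 + 8/32 + 4/32 + 4/32 + 2/32 + 4/32 = 33/32 = 1.03125.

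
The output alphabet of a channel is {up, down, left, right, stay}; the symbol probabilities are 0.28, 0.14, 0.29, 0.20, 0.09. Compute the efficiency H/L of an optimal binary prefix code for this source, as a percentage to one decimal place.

Entropy H = −Σ p log₂ p ≈ 2.2063 bits.
Huffman merges: 9/100+7/50→23/100; 1/5+23/100→43/100; 7/25+29/100→57/100; 43/100+57/100→1. L = 223/100 ≈ 2.2300.
Efficiency = H/L = 2.2063/2.2300 = 98.9%.

98.9%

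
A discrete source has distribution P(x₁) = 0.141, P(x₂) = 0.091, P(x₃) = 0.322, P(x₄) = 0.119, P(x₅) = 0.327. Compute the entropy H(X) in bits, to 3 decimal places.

2.132 bits

H = −Σ pᵢ log₂ pᵢ.
−0.141·log₂(0.141) = 0.3985
−0.091·log₂(0.091) = 0.3147
−0.322·log₂(0.322) = 0.5264
−0.119·log₂(0.119) = 0.3654
−0.327·log₂(0.327) = 0.5273
Sum ≈ 2.1324 → 2.132 bits.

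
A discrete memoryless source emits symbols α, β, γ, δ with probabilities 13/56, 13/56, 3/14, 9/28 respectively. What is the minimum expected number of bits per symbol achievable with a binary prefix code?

Repeatedly combine the two least-probable nodes; the expected code length is the sum of the merged weights.
merge 3/14 + 13/56 → 25/56
merge 13/56 + 9/28 → 31/56
merge 25/56 + 31/56 → 1
L = 25/56 + 31/56 + 1 = 2 bits/symbol.

2 bits/symbol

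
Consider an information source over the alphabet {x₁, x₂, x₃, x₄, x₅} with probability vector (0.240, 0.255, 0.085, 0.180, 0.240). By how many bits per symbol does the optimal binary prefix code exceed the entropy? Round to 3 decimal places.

Entropy H = −Σ p log₂ p ≈ 2.2386 bits.
Huffman merges: 17/200+9/50→53/200; 6/25+6/25→12/25; 51/200+53/200→13/25; 12/25+13/25→1. L = 453/200 ≈ 2.2650.
L − H = 2.2650 − 2.2386 = 0.026 bits.

0.026 bits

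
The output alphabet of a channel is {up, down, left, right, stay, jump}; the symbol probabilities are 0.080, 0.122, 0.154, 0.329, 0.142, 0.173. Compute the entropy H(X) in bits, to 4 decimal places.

2.4429 bits

H = −Σ pᵢ log₂ pᵢ.
−0.080·log₂(0.080) = 0.2915
−0.122·log₂(0.122) = 0.3703
−0.154·log₂(0.154) = 0.4156
−0.329·log₂(0.329) = 0.5277
−0.142·log₂(0.142) = 0.3999
−0.173·log₂(0.173) = 0.4379
Sum ≈ 2.4429 → 2.4429 bits.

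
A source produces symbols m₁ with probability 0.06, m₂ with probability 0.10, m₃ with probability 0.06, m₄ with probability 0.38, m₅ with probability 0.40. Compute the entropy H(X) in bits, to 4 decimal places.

H = −Σ pᵢ log₂ pᵢ.
−0.06·log₂(0.06) = 0.2435
−0.10·log₂(0.10) = 0.3322
−0.06·log₂(0.06) = 0.2435
−0.38·log₂(0.38) = 0.5305
−0.40·log₂(0.40) = 0.5288
Sum ≈ 1.8785 → 1.8785 bits.

1.8785 bits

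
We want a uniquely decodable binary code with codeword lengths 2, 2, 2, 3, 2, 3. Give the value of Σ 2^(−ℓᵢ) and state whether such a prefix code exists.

1.25; no

With common denominator 2^3 = 8: Σ 2^(−ℓᵢ) = 2/8 + 2/8 + 2/8 + 1/8 + 2/8 + 1/8 = 10/8 = 1.25.
Kraft's inequality requires Σ ≤ 1; here Σ = 1.25 > 1, so no such prefix code exists.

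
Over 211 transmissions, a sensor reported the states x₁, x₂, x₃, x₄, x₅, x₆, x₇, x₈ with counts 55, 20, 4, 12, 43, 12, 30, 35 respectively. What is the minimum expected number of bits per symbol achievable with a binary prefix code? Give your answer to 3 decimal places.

Probabilities are the counts divided by 211.
Repeatedly combine the two least-probable nodes; the expected code length is the sum of the merged weights.
merge 4/211 + 12/211 → 16/211
merge 12/211 + 16/211 → 28/211
merge 20/211 + 28/211 → 48/211
merge 30/211 + 35/211 → 65/211
merge 43/211 + 48/211 → 91/211
merge 55/211 + 65/211 → 120/211
merge 91/211 + 120/211 → 1
L = 16/211 + 28/211 + 48/211 + 65/211 + 91/211 + 120/211 + 1 = 579/211 ≈ 2.744 bits/symbol.

2.744 bits/symbol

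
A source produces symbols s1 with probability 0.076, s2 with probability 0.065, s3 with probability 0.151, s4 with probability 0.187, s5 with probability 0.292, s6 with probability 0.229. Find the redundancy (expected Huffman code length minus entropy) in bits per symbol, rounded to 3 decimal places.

Entropy H = −Σ p log₂ p ≈ 2.4086 bits.
Huffman merges: 13/200+19/250→141/1000; 141/1000+151/1000→73/250; 187/1000+229/1000→52/125; 73/250+73/250→73/125; 52/125+73/125→1. L = 2433/1000 ≈ 2.4330.
L − H = 2.4330 − 2.4086 = 0.024 bits.

0.024 bits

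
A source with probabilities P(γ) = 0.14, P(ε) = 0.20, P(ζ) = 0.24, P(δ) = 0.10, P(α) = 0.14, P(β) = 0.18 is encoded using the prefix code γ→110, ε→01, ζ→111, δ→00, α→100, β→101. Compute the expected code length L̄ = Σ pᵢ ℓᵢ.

2.7 bits/symbol

L̄ = Σ pᵢ·ℓᵢ = 0.14·3 + 0.20·2 + 0.24·3 + 0.10·2 + 0.14·3 + 0.18·3 = 2.7 bits/symbol.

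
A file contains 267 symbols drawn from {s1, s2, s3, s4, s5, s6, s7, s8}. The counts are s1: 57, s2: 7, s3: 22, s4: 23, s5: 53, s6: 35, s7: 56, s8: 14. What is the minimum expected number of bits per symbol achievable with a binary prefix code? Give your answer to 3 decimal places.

2.816 bits/symbol

Probabilities are the counts divided by 267.
Repeatedly combine the two least-probable nodes; the expected code length is the sum of the merged weights.
merge 7/267 + 14/267 → 7/89
merge 7/89 + 22/267 → 43/267
merge 23/267 + 35/267 → 58/267
merge 43/267 + 53/267 → 32/89
merge 56/267 + 19/89 → 113/267
merge 58/267 + 32/89 → 154/267
merge 113/267 + 154/267 → 1
L = 7/89 + 43/267 + 58/267 + 32/89 + 113/267 + 154/267 + 1 = 752/267 ≈ 2.816 bits/symbol.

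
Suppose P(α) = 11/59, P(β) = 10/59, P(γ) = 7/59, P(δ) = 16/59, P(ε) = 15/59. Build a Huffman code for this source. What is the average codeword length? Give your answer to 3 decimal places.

Repeatedly combine the two least-probable nodes; the expected code length is the sum of the merged weights.
merge 7/59 + 10/59 → 17/59
merge 11/59 + 15/59 → 26/59
merge 16/59 + 17/59 → 33/59
merge 26/59 + 33/59 → 1
L = 17/59 + 26/59 + 33/59 + 1 = 135/59 ≈ 2.288 bits/symbol.

2.288 bits/symbol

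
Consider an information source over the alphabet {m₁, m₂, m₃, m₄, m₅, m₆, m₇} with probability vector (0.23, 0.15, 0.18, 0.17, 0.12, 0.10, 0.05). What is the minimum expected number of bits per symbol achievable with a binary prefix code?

Repeatedly combine the two least-probable nodes; the expected code length is the sum of the merged weights.
merge 1/20 + 1/10 → 3/20
merge 3/25 + 3/20 → 27/100
merge 3/20 + 17/100 → 8/25
merge 9/50 + 23/100 → 41/100
merge 27/100 + 8/25 → 59/100
merge 41/100 + 59/100 → 1
L = 3/20 + 27/100 + 8/25 + 41/100 + 59/100 + 1 = 137/50 = 2.74 bits/symbol.

2.74 bits/symbol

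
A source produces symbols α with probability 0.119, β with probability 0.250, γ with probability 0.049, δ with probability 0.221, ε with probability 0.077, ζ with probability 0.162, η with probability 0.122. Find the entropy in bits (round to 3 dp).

2.640 bits

H = −Σ pᵢ log₂ pᵢ.
−0.119·log₂(0.119) = 0.3654
−0.250·log₂(0.250) = 0.5000
−0.049·log₂(0.049) = 0.2132
−0.221·log₂(0.221) = 0.4813
−0.077·log₂(0.077) = 0.2848
−0.162·log₂(0.162) = 0.4254
−0.122·log₂(0.122) = 0.3703
Sum ≈ 2.6405 → 2.640 bits.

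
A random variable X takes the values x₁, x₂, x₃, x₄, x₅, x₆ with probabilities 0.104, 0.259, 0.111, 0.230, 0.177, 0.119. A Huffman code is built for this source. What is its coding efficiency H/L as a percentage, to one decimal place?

99.2%

Entropy H = −Σ p log₂ p ≈ 2.4917 bits.
Huffman merges: 13/125+111/1000→43/200; 119/1000+177/1000→37/125; 43/200+23/100→89/200; 259/1000+37/125→111/200; 89/200+111/200→1. L = 2511/1000 ≈ 2.5110.
Efficiency = H/L = 2.4917/2.5110 = 99.2%.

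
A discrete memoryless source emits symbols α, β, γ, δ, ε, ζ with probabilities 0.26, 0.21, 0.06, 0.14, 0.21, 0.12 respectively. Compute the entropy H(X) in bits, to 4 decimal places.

2.4586 bits

H = −Σ pᵢ log₂ pᵢ.
−0.26·log₂(0.26) = 0.5053
−0.21·log₂(0.21) = 0.4728
−0.06·log₂(0.06) = 0.2435
−0.14·log₂(0.14) = 0.3971
−0.21·log₂(0.21) = 0.4728
−0.12·log₂(0.12) = 0.3671
Sum ≈ 2.4586 → 2.4586 bits.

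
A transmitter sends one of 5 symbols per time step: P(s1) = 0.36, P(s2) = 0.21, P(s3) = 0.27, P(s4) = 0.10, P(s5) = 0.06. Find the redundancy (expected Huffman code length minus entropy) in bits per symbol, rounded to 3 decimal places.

0.071 bits

Entropy H = −Σ p log₂ p ≈ 2.0892 bits.
Huffman merges: 3/50+1/10→4/25; 4/25+21/100→37/100; 27/100+9/25→63/100; 37/100+63/100→1. L = 54/25 ≈ 2.1600.
L − H = 2.1600 − 2.0892 = 0.071 bits.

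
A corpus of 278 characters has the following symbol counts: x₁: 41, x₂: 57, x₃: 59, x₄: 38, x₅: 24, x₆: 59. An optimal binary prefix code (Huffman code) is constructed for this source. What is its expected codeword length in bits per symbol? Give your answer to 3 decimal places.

2.576 bits/symbol

Probabilities are the counts divided by 278.
Repeatedly combine the two least-probable nodes; the expected code length is the sum of the merged weights.
merge 12/139 + 19/139 → 31/139
merge 41/278 + 57/278 → 49/139
merge 59/278 + 59/278 → 59/139
merge 31/139 + 49/139 → 80/139
merge 59/139 + 80/139 → 1
L = 31/139 + 49/139 + 59/139 + 80/139 + 1 = 358/139 ≈ 2.576 bits/symbol.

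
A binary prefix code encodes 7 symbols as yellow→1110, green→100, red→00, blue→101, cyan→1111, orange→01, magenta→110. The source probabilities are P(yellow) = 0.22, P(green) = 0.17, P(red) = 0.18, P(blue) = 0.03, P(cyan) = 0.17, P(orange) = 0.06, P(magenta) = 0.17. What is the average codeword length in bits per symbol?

L̄ = Σ pᵢ·ℓᵢ = 0.22·4 + 0.17·3 + 0.18·2 + 0.03·3 + 0.17·4 + 0.06·2 + 0.17·3 = 3.15 bits/symbol.

3.15 bits/symbol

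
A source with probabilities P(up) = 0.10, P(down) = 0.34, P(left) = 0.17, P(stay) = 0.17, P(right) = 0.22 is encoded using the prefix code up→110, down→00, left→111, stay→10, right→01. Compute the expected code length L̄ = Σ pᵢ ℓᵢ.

2.27 bits/symbol

L̄ = Σ pᵢ·ℓᵢ = 0.10·3 + 0.34·2 + 0.17·3 + 0.17·2 + 0.22·2 = 2.27 bits/symbol.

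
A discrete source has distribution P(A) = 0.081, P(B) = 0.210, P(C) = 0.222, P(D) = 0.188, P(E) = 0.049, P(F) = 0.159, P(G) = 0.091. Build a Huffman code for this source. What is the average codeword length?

2.698 bits/symbol

Repeatedly combine the two least-probable nodes; the expected code length is the sum of the merged weights.
merge 49/1000 + 81/1000 → 13/100
merge 91/1000 + 13/100 → 221/1000
merge 159/1000 + 47/250 → 347/1000
merge 21/100 + 221/1000 → 431/1000
merge 111/500 + 347/1000 → 569/1000
merge 431/1000 + 569/1000 → 1
L = 13/100 + 221/1000 + 347/1000 + 431/1000 + 569/1000 + 1 = 1349/500 = 2.698 bits/symbol.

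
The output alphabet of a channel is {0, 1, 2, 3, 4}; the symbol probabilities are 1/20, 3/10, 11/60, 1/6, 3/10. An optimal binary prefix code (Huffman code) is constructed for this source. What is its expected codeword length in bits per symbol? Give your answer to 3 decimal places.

2.217 bits/symbol

Repeatedly combine the two least-probable nodes; the expected code length is the sum of the merged weights.
merge 1/20 + 1/6 → 13/60
merge 11/60 + 13/60 → 2/5
merge 3/10 + 3/10 → 3/5
merge 2/5 + 3/5 → 1
L = 13/60 + 2/5 + 3/5 + 1 = 133/60 ≈ 2.217 bits/symbol.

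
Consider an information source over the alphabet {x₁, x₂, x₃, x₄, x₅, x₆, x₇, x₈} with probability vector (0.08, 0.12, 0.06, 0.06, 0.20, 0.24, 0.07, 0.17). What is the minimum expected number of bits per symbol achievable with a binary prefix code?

2.83 bits/symbol

Repeatedly combine the two least-probable nodes; the expected code length is the sum of the merged weights.
merge 3/50 + 3/50 → 3/25
merge 7/100 + 2/25 → 3/20
merge 3/25 + 3/25 → 6/25
merge 3/20 + 17/100 → 8/25
merge 1/5 + 6/25 → 11/25
merge 6/25 + 8/25 → 14/25
merge 11/25 + 14/25 → 1
L = 3/25 + 3/20 + 6/25 + 8/25 + 11/25 + 14/25 + 1 = 283/100 = 2.83 bits/symbol.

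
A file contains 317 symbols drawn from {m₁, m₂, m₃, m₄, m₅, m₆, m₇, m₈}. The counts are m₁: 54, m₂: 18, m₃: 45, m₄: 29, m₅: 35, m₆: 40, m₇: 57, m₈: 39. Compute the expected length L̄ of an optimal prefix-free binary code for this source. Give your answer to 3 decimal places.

2.968 bits/symbol

Probabilities are the counts divided by 317.
Repeatedly combine the two least-probable nodes; the expected code length is the sum of the merged weights.
merge 18/317 + 29/317 → 47/317
merge 35/317 + 39/317 → 74/317
merge 40/317 + 45/317 → 85/317
merge 47/317 + 54/317 → 101/317
merge 57/317 + 74/317 → 131/317
merge 85/317 + 101/317 → 186/317
merge 131/317 + 186/317 → 1
L = 47/317 + 74/317 + 85/317 + 101/317 + 131/317 + 186/317 + 1 = 941/317 ≈ 2.968 bits/symbol.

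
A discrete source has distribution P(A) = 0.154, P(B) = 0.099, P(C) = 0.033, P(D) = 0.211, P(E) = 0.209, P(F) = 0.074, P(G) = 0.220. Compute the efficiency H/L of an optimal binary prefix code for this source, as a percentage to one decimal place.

97.7%

Entropy H = −Σ p log₂ p ≈ 2.6125 bits.
Huffman merges: 33/1000+37/500→107/1000; 99/1000+107/1000→103/500; 77/500+103/500→9/25; 209/1000+211/1000→21/50; 11/50+9/25→29/50; 21/50+29/50→1. L = 2673/1000 ≈ 2.6730.
Efficiency = H/L = 2.6125/2.6730 = 97.7%.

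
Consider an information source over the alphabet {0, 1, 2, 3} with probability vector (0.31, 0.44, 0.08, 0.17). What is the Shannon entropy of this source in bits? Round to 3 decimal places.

H = −Σ pᵢ log₂ pᵢ.
−0.31·log₂(0.31) = 0.5238
−0.44·log₂(0.44) = 0.5211
−0.08·log₂(0.08) = 0.2915
−0.17·log₂(0.17) = 0.4346
Sum ≈ 1.7710 → 1.771 bits.

1.771 bits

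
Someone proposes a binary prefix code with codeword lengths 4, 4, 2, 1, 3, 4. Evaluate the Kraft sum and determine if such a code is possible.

With common denominator 2^4 = 16: Σ 2^(−ℓᵢ) = 1/16 + 1/16 + 4/16 + 8/16 + 2/16 + 1/16 = 17/16 = 1.0625.
Kraft's inequality requires Σ ≤ 1; here Σ = 1.0625 > 1, so no such prefix code exists.

1.0625; no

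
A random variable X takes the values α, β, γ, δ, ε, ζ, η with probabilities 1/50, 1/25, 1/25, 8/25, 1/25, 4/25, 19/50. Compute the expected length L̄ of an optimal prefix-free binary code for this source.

Repeatedly combine the two least-probable nodes; the expected code length is the sum of the merged weights.
merge 1/50 + 1/25 → 3/50
merge 1/25 + 1/25 → 2/25
merge 3/50 + 2/25 → 7/50
merge 7/50 + 4/25 → 3/10
merge 3/10 + 8/25 → 31/50
merge 19/50 + 31/50 → 1
L = 3/50 + 2/25 + 7/50 + 3/10 + 31/50 + 1 = 11/5 = 2.2 bits/symbol.

2.2 bits/symbol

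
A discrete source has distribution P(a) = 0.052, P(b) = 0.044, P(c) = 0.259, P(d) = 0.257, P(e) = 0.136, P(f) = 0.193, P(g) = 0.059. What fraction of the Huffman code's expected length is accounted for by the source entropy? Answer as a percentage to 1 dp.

Entropy H = −Σ p log₂ p ≈ 2.5190 bits.
Huffman merges: 11/250+13/250→12/125; 59/1000+12/125→31/200; 17/125+31/200→291/1000; 193/1000+257/1000→9/20; 259/1000+291/1000→11/20; 9/20+11/20→1. L = 1271/500 ≈ 2.5420.
Efficiency = H/L = 2.5190/2.5420 = 99.1%.

99.1%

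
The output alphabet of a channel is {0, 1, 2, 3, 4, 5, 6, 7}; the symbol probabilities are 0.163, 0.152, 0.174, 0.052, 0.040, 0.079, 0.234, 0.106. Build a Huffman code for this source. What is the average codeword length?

Repeatedly combine the two least-probable nodes; the expected code length is the sum of the merged weights.
merge 1/25 + 13/250 → 23/250
merge 79/1000 + 23/250 → 171/1000
merge 53/500 + 19/125 → 129/500
merge 163/1000 + 171/1000 → 167/500
merge 87/500 + 117/500 → 51/125
merge 129/500 + 167/500 → 74/125
merge 51/125 + 74/125 → 1
L = 23/250 + 171/1000 + 129/500 + 167/500 + 51/125 + 74/125 + 1 = 571/200 = 2.855 bits/symbol.

2.855 bits/symbol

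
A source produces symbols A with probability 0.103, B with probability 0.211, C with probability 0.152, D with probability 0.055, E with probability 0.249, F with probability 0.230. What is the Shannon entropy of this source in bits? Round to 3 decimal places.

2.442 bits

H = −Σ pᵢ log₂ pᵢ.
−0.103·log₂(0.103) = 0.3378
−0.211·log₂(0.211) = 0.4736
−0.152·log₂(0.152) = 0.4131
−0.055·log₂(0.055) = 0.2301
−0.249·log₂(0.249) = 0.4994
−0.230·log₂(0.230) = 0.4877
Sum ≈ 2.4418 → 2.442 bits.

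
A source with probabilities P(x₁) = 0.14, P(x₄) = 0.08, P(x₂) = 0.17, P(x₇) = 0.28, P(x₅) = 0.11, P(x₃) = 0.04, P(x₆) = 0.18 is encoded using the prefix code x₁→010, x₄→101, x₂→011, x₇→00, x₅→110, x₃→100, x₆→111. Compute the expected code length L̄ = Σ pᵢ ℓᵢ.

L̄ = Σ pᵢ·ℓᵢ = 0.14·3 + 0.08·3 + 0.17·3 + 0.28·2 + 0.11·3 + 0.04·3 + 0.18·3 = 2.72 bits/symbol.

2.72 bits/symbol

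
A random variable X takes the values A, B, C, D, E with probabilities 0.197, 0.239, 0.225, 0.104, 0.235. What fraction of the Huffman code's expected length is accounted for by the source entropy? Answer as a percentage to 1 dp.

Entropy H = −Σ p log₂ p ≈ 2.2700 bits.
Huffman merges: 13/125+197/1000→301/1000; 9/40+47/200→23/50; 239/1000+301/1000→27/50; 23/50+27/50→1. L = 2301/1000 ≈ 2.3010.
Efficiency = H/L = 2.2700/2.3010 = 98.7%.

98.7%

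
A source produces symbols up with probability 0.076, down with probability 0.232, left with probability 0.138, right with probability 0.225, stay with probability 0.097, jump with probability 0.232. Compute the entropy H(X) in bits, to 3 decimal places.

H = −Σ pᵢ log₂ pᵢ.
−0.076·log₂(0.076) = 0.2826
−0.232·log₂(0.232) = 0.4890
−0.138·log₂(0.138) = 0.3943
−0.225·log₂(0.225) = 0.4842
−0.097·log₂(0.097) = 0.3265
−0.232·log₂(0.232) = 0.4890
Sum ≈ 2.4656 → 2.466 bits.

2.466 bits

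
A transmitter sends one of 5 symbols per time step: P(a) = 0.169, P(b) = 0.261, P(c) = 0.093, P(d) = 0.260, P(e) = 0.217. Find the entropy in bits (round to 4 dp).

H = −Σ pᵢ log₂ pᵢ.
−0.169·log₂(0.169) = 0.4335
−0.261·log₂(0.261) = 0.5058
−0.093·log₂(0.093) = 0.3187
−0.260·log₂(0.260) = 0.5053
−0.217·log₂(0.217) = 0.4783
Sum ≈ 2.2415 → 2.2415 bits.

2.2415 bits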